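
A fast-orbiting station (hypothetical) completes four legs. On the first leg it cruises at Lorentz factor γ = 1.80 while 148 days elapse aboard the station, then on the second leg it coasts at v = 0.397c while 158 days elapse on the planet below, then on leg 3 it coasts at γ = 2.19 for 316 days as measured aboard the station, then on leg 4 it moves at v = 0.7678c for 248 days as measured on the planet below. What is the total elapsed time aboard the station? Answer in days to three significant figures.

τ = 768 days

Leg 1: 148 days is already measured aboard the station.
Leg 2: γ = 1/√(1 − 0.397²) = 1/√0.8424 = 1.090; τ_2 = 158/1.090 = 145.0 days.
Leg 3: 316 days is already measured aboard the station.
Leg 4: γ = 1/√(1 − 0.7678²) = 1/√0.4105 = 1.561; τ_4 = 248/1.561 = 158.9 days.
Total: 148.0 + 145.0 + 316.0 + 158.9 days.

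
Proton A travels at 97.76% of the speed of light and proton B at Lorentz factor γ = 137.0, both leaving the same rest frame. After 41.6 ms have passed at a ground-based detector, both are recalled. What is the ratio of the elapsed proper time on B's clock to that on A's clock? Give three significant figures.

A: β = 0.9776; γ = 1/√(1 − 0.9776²) = 1/√0.04430 = 4.751. B: γ = 137.0.
τ_A/τ_B = γ_B/γ_A = 137.0/4.751 = 28.83, so τ_B/τ_A = 0.03468.

τ_B/τ_A = 0.0347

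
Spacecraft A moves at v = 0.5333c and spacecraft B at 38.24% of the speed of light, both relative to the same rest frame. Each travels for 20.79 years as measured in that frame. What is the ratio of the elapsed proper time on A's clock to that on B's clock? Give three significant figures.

τ_A/τ_B = 0.916

A: γ = 1/√(1 − 0.5333²) = 1/√0.7156 = 1.182. B: β = 0.3824; γ = 1/√(1 − 0.3824²) = 1/√0.8538 = 1.082.
τ_A/τ_B = γ_B/γ_A = 1.082/1.182 = 0.9155, so τ_A/τ_B = 0.9155.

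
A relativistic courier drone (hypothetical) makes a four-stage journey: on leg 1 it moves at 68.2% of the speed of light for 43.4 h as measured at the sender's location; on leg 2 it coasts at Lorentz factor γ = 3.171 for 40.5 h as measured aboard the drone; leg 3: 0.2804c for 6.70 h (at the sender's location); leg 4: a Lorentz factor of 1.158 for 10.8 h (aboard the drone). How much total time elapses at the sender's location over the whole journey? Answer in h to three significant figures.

Δt = 191 h

Leg 1: 43.4 h is already measured at the sender's location.
Leg 2: γ = 3.171; Δt_2 = 3.171 × 40.5 = 128.4 h.
Leg 3: 6.70 h is already measured at the sender's location.
Leg 4: γ = 1.158; Δt_4 = 1.158 × 10.8 = 12.51 h.
Total: 43.40 + 128.4 + 6.700 + 12.51 h.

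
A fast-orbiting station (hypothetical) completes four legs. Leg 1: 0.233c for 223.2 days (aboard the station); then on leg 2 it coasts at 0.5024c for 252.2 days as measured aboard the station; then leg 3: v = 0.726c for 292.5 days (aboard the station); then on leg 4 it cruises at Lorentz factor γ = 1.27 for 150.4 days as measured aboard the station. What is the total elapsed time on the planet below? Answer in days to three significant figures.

Δt = 1140 days

Leg 1: γ = 1/√(1 − 0.233²) = 1/√0.9457 = 1.028; Δt_1 = 1.028 × 223.2 = 229.5 days.
Leg 2: γ = 1/√(1 − 0.5024²) = 1/√0.7476 = 1.157; Δt_2 = 1.157 × 252.2 = 291.7 days.
Leg 3: γ = 1/√(1 − 0.726²) = 1/√0.4729 = 1.454; Δt_3 = 1.454 × 292.5 = 425.3 days.
Leg 4: γ = 1.27; Δt_4 = 1.270 × 150.4 = 191.0 days.
Total: 229.5 + 291.7 + 425.3 + 191.0 days.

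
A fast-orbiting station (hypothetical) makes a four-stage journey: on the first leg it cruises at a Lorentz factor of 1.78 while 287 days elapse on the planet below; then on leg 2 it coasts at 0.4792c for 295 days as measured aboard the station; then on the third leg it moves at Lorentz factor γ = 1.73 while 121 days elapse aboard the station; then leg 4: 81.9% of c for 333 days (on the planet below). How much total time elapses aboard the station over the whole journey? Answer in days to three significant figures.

τ = 768 days

Leg 1: γ = 1.78; τ_1 = 287/1.780 = 161.2 days.
Leg 2: 295 days is already measured aboard the station.
Leg 3: 121 days is already measured aboard the station.
Leg 4: β = 0.819; γ = 1/√(1 − 0.819²) = 1/√0.3292 = 1.743; τ_4 = 333/1.743 = 191.1 days.
Total: 161.2 + 295.0 + 121.0 + 191.1 days.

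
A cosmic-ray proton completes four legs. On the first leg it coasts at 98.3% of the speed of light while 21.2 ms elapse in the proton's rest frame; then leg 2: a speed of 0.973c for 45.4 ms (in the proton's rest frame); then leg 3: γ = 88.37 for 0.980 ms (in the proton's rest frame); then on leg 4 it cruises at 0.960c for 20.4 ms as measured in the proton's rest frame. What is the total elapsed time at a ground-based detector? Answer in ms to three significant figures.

Leg 1: β = 0.983; γ = 1/√(1 − 0.983²) = 1/√0.03371 = 5.446; Δt_1 = 5.446 × 21.2 = 115.5 ms.
Leg 2: γ = 1/√(1 − 0.973²) = 1/√0.05327 = 4.333; Δt_2 = 4.333 × 45.4 = 196.7 ms.
Leg 3: γ = 88.37; Δt_3 = 88.37 × 0.980 = 86.60 ms.
Leg 4: γ = 1/√(1 − 0.960²) = 25/7 ≈ 3.571; Δt_4 = 3.571 × 20.4 = 72.86 ms.
Total: 115.5 + 196.7 + 86.60 + 72.86 ms.

Δt = 472 ms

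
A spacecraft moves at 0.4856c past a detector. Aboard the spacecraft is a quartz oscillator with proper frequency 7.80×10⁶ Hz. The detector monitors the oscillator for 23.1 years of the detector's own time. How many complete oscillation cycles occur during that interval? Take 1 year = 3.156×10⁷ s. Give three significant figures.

γ = 1/√(1 − 0.4856²) = 1/√0.7642 = 1.144
During 23.1 years of lab time, the oscillator's proper time advances by τ = Δt/γ = 23.1/1.144 = 20.19 years = 6.373×10⁸ s.
N = f × τ = 7.80×10⁶ × 6.373×10⁸ = 4.971×10¹⁵.

N = 4.97×10¹⁵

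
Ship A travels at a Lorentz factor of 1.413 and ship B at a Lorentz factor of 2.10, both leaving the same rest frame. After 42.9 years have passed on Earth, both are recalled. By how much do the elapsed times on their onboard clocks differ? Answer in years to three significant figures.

A: γ = 1.413; τ_A = 42.9/1.413 = 30.36 years.
B: γ = 2.10; τ_B = 42.9/2.100 = 20.43 years.

|τ_A − τ_B| = 9.93 years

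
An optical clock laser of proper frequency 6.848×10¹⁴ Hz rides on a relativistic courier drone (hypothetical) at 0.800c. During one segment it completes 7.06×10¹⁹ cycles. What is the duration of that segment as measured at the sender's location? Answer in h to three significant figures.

γ = 1/√(1 − 0.800²) = 5/3 ≈ 1.667
Proper time for N cycles: τ = N/f = 7.06×10¹⁹/(6.848×10¹⁴) = 1.031×10⁵ s = 28.64 h.
Lab-frame duration Δt = γτ = 1.667 × 28.64 = 47.73 h.

Δt = 47.7 h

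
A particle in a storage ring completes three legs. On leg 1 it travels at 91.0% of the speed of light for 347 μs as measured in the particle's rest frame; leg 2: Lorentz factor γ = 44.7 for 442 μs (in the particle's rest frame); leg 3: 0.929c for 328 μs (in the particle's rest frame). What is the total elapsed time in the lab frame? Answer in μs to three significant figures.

Leg 1: β = 0.910; γ = 1/√(1 − 0.910²) = 1/√0.1719 = 2.412; Δt_1 = 2.412 × 347 = 836.9 μs.
Leg 2: γ = 44.7; Δt_2 = 44.70 × 442 = 1.976×10⁴ μs.
Leg 3: γ = 1/√(1 − 0.929²) = 1/√0.1370 = 2.702; Δt_3 = 2.702 × 328 = 886.3 μs.
Total: 836.9 + 1.976×10⁴ + 886.3 μs.

Δt = 2.15×10⁴ μs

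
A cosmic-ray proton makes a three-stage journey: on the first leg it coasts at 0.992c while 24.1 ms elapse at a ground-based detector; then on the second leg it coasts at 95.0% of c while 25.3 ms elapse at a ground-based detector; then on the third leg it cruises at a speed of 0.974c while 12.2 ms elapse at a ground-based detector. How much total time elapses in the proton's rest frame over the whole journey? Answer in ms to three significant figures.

τ = 13.7 ms

Leg 1: γ = 1/√(1 − 0.992²) = 1/√0.01594 = 7.922; τ_1 = 24.1/7.922 = 3.042 ms.
Leg 2: β = 0.950; γ = 1/√(1 − 0.950²) = 1/√0.09750 = 3.203; τ_2 = 25.3/3.203 = 7.900 ms.
Leg 3: γ = 1/√(1 − 0.974²) = 1/√0.05132 = 4.414; τ_3 = 12.2/4.414 = 2.764 ms.
Total: 3.042 + 7.900 + 2.764 ms.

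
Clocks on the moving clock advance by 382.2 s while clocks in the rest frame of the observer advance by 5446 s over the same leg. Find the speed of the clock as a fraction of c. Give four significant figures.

The proper time is measured on the moving clock (both events occur at the clock's location); Δt is measured in the rest frame of the observer. γ = Δt/τ = 5446/382.2 = 14.25.
β = √(1 − 1/γ²) = √(1 − 0.004925) = √0.9951

v = 0.9975c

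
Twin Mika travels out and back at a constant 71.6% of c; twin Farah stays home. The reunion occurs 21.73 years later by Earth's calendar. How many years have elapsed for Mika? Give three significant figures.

β = 0.716; γ = 1/√(1 − 0.716²) = 1/√0.4873 = 1.432
Mika's clock measures proper time along the trip: τ = Δt/γ = 21.73/1.432 years.

τ = 15.2 years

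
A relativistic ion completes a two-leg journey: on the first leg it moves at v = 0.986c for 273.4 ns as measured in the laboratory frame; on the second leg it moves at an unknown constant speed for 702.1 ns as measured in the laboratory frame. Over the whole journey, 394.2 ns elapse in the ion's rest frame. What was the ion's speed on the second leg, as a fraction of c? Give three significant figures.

β = 0.868

Leg 1: γ = 1/√(1 − 0.986²) = 1/√0.02780 = 5.997; τ_1 = 273.4/5.997 = 45.59 ns.
Leg 2: speed unknown; τ_2 = 702.1/γ_2.
Total proper time: 45.59 + τ_2 = 394.2, so τ_2 = 394.2 − 45.59 = 348.6 ns.
γ_2 = 702.1/348.6 = 2.014; β = √(1 − 1/γ²) = √0.7535.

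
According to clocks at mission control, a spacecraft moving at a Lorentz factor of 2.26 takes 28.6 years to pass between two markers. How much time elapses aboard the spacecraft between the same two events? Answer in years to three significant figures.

τ = 12.7 years

γ = 2.26
The interval measured at mission control is the dilated one; the clock aboard the spacecraft measures the proper time τ = Δt/γ = 28.6/2.260 years.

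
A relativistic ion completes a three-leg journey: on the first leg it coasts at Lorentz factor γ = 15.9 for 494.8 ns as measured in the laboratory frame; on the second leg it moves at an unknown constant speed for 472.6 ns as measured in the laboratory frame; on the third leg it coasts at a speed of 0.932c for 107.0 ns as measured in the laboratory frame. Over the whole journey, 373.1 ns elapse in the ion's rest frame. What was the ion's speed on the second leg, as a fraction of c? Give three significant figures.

β = 0.767

Leg 1: γ = 15.9; τ_1 = 494.8/15.90 = 31.12 ns.
Leg 2: speed unknown; τ_2 = 472.6/γ_2.
Leg 3: γ = 1/√(1 − 0.932²) = 1/√0.1314 = 2.759; τ_3 = 107.0/2.759 = 38.78 ns.
Total proper time: 31.12 + τ_2 + 38.78 = 373.1, so τ_2 = 373.1 − 69.90 = 303.2 ns.
γ_2 = 472.6/303.2 = 1.559; β = √(1 − 1/γ²) = √0.5884.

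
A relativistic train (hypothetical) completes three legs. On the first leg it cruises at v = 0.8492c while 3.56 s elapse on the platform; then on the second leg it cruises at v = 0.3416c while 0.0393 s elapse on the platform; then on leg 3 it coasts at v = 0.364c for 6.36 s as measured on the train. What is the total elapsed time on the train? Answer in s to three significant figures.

τ = 8.28 s

Leg 1: γ = 1/√(1 − 0.8492²) = 1/√0.2789 = 1.894; τ_1 = 3.56/1.894 = 1.880 s.
Leg 2: γ = 1/√(1 − 0.3416²) = 1/√0.8833 = 1.064; τ_2 = 0.0393/1.064 = 0.03694 s.
Leg 3: 6.36 s is already measured on the train.
Total: 1.880 + 0.03694 + 6.360 s.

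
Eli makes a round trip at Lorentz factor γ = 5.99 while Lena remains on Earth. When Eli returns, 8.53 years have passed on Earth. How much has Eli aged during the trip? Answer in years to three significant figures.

τ = 1.42 years

γ = 5.99
Eli's clock measures proper time along the trip: τ = Δt/γ = 8.53/5.990 years.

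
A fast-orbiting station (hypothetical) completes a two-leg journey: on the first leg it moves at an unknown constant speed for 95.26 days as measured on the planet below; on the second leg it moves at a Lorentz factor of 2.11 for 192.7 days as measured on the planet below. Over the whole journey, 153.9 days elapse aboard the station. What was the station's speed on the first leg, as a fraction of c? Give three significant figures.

β = 0.754

Leg 1: speed unknown; τ_1 = 95.26/γ_1.
Leg 2: γ = 2.11; τ_2 = 192.7/2.110 = 91.33 days.
Total proper time: τ_1 + 91.33 = 153.9, so τ_1 = 153.9 − 91.33 = 62.57 days.
γ_1 = 95.26/62.57 = 1.522; β = √(1 − 1/γ²) = √0.5685.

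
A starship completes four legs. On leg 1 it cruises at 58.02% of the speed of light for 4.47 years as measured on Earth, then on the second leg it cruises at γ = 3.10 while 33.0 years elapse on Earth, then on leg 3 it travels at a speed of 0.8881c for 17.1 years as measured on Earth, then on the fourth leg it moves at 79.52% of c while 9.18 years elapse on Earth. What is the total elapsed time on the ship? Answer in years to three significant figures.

τ = 27.7 years

Leg 1: β = 0.5802; γ = 1/√(1 − 0.5802²) = 1/√0.6634 = 1.228; τ_1 = 4.47/1.228 = 3.641 years.
Leg 2: γ = 3.10; τ_2 = 33.0/3.100 = 10.65 years.
Leg 3: γ = 1/√(1 − 0.8881²) = 1/√0.2113 = 2.176; τ_3 = 17.1/2.176 = 7.860 years.
Leg 4: β = 0.7952; γ = 1/√(1 − 0.7952²) = 1/√0.3677 = 1.649; τ_4 = 9.18/1.649 = 5.566 years.
Total: 3.641 + 10.65 + 7.860 + 5.566 years.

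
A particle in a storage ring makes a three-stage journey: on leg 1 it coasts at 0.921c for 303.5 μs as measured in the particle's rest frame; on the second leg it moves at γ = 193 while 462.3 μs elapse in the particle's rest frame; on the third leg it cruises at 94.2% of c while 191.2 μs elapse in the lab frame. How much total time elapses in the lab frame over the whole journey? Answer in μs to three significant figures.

Δt = 9.02×10⁴ μs

Leg 1: γ = 1/√(1 − 0.921²) = 1/√0.1518 = 2.567; Δt_1 = 2.567 × 303.5 = 779.1 μs.
Leg 2: γ = 193; Δt_2 = 193.0 × 462.3 = 8.922×10⁴ μs.
Leg 3: 191.2 μs is already measured in the lab frame.
Total: 779.1 + 8.922×10⁴ + 191.2 μs.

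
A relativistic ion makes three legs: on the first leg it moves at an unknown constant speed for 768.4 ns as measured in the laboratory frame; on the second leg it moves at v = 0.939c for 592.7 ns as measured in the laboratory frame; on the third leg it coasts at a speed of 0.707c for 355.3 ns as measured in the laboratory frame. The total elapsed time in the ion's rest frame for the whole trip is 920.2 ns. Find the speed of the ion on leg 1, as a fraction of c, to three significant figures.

Leg 1: speed unknown; τ_1 = 768.4/γ_1.
Leg 2: γ = 1/√(1 − 0.939²) = 1/√0.1183 = 2.908; τ_2 = 592.7/2.908 = 203.8 ns.
Leg 3: γ = 1/√(1 − 0.707²) = 1/√0.5002 = 1.414; τ_3 = 355.3/1.414 = 251.3 ns.
Total proper time: τ_1 + 203.8 + 251.3 = 920.2, so τ_1 = 920.2 − 455.1 = 465.1 ns.
γ_1 = 768.4/465.1 = 1.652; β = √(1 − 1/γ²) = √0.6337.

β = 0.796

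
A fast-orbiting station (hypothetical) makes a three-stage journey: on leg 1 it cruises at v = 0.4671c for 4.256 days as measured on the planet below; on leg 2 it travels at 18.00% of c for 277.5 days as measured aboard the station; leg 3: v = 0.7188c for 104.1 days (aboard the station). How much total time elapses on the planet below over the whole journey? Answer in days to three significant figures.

Δt = 436 days

Leg 1: 4.256 days is already measured on the planet below.
Leg 2: β = 0.1800; γ = 1/√(1 − 0.1800²) = 1/√0.9676 = 1.017; Δt_2 = 1.017 × 277.5 = 282.1 days.
Leg 3: γ = 1/√(1 − 0.7188²) = 1/√0.4833 = 1.438; Δt_3 = 1.438 × 104.1 = 149.7 days.
Total: 4.256 + 282.1 + 149.7 days.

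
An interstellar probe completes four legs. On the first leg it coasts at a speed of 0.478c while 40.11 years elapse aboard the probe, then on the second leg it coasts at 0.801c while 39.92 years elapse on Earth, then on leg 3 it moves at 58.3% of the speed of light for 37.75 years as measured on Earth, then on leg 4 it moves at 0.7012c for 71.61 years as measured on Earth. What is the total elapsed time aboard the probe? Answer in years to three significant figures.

Leg 1: 40.11 years is already measured aboard the probe.
Leg 2: γ = 1/√(1 − 0.801²) = 1/√0.3584 = 1.670; τ_2 = 39.92/1.670 = 23.90 years.
Leg 3: β = 0.583; γ = 1/√(1 − 0.583²) = 1/√0.6601 = 1.231; τ_3 = 37.75/1.231 = 30.67 years.
Leg 4: γ = 1/√(1 − 0.7012²) = 1/√0.5083 = 1.403; τ_4 = 71.61/1.403 = 51.06 years.
Total: 40.11 + 23.90 + 30.67 + 51.06 years.

τ = 146 years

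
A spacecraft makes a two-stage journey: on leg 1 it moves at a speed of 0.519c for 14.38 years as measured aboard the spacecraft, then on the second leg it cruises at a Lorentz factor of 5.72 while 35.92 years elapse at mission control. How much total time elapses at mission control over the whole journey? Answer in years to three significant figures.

Leg 1: γ = 1/√(1 − 0.519²) = 1/√0.7306 = 1.170; Δt_1 = 1.170 × 14.38 = 16.82 years.
Leg 2: 35.92 years is already measured at mission control.
Total: 16.82 + 35.92 years.

Δt = 52.7 years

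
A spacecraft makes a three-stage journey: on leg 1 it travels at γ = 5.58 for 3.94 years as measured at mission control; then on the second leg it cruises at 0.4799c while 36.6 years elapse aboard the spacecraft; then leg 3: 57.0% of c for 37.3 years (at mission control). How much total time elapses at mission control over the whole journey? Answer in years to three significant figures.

Δt = 83.0 years

Leg 1: 3.94 years is already measured at mission control.
Leg 2: γ = 1/√(1 − 0.4799²) = 1/√0.7697 = 1.140; Δt_2 = 1.140 × 36.6 = 41.72 years.
Leg 3: 37.3 years is already measured at mission control.
Total: 3.940 + 41.72 + 37.30 years.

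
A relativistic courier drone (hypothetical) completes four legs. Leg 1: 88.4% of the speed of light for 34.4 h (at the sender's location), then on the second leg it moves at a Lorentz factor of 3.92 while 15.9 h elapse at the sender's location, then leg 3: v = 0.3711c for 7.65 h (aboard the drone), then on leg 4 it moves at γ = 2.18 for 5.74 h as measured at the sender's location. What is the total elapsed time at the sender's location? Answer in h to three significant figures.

Leg 1: 34.4 h is already measured at the sender's location.
Leg 2: 15.9 h is already measured at the sender's location.
Leg 3: γ = 1/√(1 − 0.3711²) = 1/√0.8623 = 1.077; Δt_3 = 1.077 × 7.65 = 8.238 h.
Leg 4: 5.74 h is already measured at the sender's location.
Total: 34.40 + 15.90 + 8.238 + 5.740 h.

Δt = 64.3 h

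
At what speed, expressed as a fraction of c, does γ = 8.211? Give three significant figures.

β = √(1 − 1/γ²) = √(1 − 1/8.211²) = √(1 − 0.01483) = √0.9852

β = 0.993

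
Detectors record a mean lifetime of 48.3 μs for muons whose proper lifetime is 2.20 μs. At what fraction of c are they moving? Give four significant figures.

γ = Δt/τ₀ = 48.3/2.20 = 21.95
β = √(1 − 1/γ²) = √(1 − 0.002075) = √0.9979

β = 0.9990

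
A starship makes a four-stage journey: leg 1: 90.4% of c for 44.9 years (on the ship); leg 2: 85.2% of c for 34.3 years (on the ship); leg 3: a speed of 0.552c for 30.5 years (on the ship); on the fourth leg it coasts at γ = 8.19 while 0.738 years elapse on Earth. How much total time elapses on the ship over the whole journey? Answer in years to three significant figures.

Leg 1: 44.9 years is already measured on the ship.
Leg 2: 34.3 years is already measured on the ship.
Leg 3: 30.5 years is already measured on the ship.
Leg 4: γ = 8.19; τ_4 = 0.738/8.190 = 0.09011 years.
Total: 44.90 + 34.30 + 30.50 + 0.09011 years.

τ = 110 years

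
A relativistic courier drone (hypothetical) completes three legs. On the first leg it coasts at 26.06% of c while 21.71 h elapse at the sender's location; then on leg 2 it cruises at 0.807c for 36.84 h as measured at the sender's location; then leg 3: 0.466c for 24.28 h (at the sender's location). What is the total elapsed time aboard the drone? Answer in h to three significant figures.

τ = 64.2 h

Leg 1: β = 0.2606; γ = 1/√(1 − 0.2606²) = 1/√0.9321 = 1.036; τ_1 = 21.71/1.036 = 20.96 h.
Leg 2: γ = 1/√(1 − 0.807²) = 1/√0.3488 = 1.693; τ_2 = 36.84/1.693 = 21.76 h.
Leg 3: γ = 1/√(1 − 0.466²) = 1/√0.7828 = 1.130; τ_3 = 24.28/1.130 = 21.48 h.
Total: 20.96 + 21.76 + 21.48 h.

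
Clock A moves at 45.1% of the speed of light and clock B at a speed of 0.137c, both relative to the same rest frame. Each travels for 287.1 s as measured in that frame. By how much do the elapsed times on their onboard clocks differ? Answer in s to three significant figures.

A: β = 0.451; γ = 1/√(1 − 0.451²) = 1/√0.7966 = 1.120; τ_A = 287.1/1.120 = 256.2 s.
B: γ = 1/√(1 − 0.137²) = 1/√0.9812 = 1.010; τ_B = 287.1/1.010 = 284.4 s.

|τ_A − τ_B| = 28.1 s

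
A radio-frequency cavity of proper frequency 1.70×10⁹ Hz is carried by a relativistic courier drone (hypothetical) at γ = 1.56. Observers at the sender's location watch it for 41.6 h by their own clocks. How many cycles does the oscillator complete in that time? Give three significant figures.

γ = 1.56
During 41.6 h of lab time, the oscillator's proper time advances by τ = Δt/γ = 41.6/1.560 = 26.67 h = 9.600×10⁴ s.
N = f × τ = 1.70×10⁹ × 9.600×10⁴ = 1.632×10¹⁴.

N = 1.63×10¹⁴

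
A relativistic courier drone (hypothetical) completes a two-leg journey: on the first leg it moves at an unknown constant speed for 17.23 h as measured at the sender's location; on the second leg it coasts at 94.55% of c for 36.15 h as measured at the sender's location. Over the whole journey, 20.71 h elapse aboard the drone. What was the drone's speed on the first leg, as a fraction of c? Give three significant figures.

Leg 1: speed unknown; τ_1 = 17.23/γ_1.
Leg 2: β = 0.9455; γ = 1/√(1 − 0.9455²) = 1/√0.1060 = 3.071; τ_2 = 36.15/3.071 = 11.77 h.
Total proper time: τ_1 + 11.77 = 20.71, so τ_1 = 20.71 − 11.77 = 8.939 h.
γ_1 = 17.23/8.939 = 1.928; β = √(1 − 1/γ²) = √0.7309.

β = 0.855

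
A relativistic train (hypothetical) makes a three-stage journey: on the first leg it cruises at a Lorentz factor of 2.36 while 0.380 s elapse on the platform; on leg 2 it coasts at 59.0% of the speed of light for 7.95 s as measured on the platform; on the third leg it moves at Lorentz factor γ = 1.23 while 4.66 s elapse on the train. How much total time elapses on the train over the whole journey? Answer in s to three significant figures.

τ = 11.2 s

Leg 1: γ = 2.36; τ_1 = 0.380/2.360 = 0.1610 s.
Leg 2: β = 0.590; γ = 1/√(1 − 0.590²) = 1/√0.6519 = 1.239; τ_2 = 7.95/1.239 = 6.419 s.
Leg 3: 4.66 s is already measured on the train.
Total: 0.1610 + 6.419 + 4.660 s.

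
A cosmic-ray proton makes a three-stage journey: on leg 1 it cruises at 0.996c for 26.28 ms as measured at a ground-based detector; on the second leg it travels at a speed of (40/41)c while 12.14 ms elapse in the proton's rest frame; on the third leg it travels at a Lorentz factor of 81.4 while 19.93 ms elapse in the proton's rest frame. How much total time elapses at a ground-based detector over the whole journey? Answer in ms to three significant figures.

Δt = 1700 ms

Leg 1: 26.28 ms is already measured at a ground-based detector.
Leg 2: γ = 1/√(1 − (40/41)²) = 41/9 ≈ 4.556; Δt_2 = 4.556 × 12.14 = 55.30 ms.
Leg 3: γ = 81.4; Δt_3 = 81.40 × 19.93 = 1622 ms.
Total: 26.28 + 55.30 + 1622 ms.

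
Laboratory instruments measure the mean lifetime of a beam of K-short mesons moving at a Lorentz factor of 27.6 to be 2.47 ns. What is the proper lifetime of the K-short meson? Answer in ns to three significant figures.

τ₀ = 0.0895 ns

γ = 27.6
The lab-frame lifetime is the dilated interval; the proper lifetime is τ₀ = Δt/γ = 2.47/27.60 ns.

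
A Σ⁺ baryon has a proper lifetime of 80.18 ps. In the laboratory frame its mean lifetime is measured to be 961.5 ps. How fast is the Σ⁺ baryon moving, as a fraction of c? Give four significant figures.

γ = Δt/τ₀ = 961.5/80.18 = 11.99
β = √(1 − 1/γ²) = √(1 − 0.006954) = √0.9930

β = 0.9965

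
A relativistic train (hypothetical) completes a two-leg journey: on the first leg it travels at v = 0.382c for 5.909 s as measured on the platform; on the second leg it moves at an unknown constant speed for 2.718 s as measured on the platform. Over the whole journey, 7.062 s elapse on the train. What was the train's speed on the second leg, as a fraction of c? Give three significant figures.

β = 0.808

Leg 1: γ = 1/√(1 − 0.382²) = 1/√0.8541 = 1.082; τ_1 = 5.909/1.082 = 5.461 s.
Leg 2: speed unknown; τ_2 = 2.718/γ_2.
Total proper time: 5.461 + τ_2 = 7.062, so τ_2 = 7.062 − 5.461 = 1.601 s.
γ_2 = 2.718/1.601 = 1.698; β = √(1 − 1/γ²) = √0.6530.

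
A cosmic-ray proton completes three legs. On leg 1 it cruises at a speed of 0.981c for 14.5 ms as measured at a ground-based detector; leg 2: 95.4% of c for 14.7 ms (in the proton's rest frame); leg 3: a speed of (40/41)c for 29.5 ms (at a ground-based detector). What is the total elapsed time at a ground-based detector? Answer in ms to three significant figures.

Δt = 93.0 ms

Leg 1: 14.5 ms is already measured at a ground-based detector.
Leg 2: β = 0.954; γ = 1/√(1 − 0.954²) = 1/√0.08988 = 3.335; Δt_2 = 3.335 × 14.7 = 49.03 ms.
Leg 3: 29.5 ms is already measured at a ground-based detector.
Total: 14.50 + 49.03 + 29.50 ms.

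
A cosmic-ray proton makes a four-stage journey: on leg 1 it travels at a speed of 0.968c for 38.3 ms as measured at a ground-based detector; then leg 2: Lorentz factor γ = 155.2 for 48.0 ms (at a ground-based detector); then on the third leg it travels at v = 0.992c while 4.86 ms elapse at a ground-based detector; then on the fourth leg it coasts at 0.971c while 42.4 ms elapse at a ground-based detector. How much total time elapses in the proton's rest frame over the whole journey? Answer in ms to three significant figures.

Leg 1: γ = 1/√(1 − 0.968²) = 1/√0.06298 = 3.985; τ_1 = 38.3/3.985 = 9.611 ms.
Leg 2: γ = 155.2; τ_2 = 48.0/155.2 = 0.3093 ms.
Leg 3: γ = 1/√(1 − 0.992²) = 1/√0.01594 = 7.922; τ_3 = 4.86/7.922 = 0.6135 ms.
Leg 4: γ = 1/√(1 − 0.971²) = 1/√0.05716 = 4.183; τ_4 = 42.4/4.183 = 10.14 ms.
Total: 9.611 + 0.3093 + 0.6135 + 10.14 ms.

τ = 20.7 ms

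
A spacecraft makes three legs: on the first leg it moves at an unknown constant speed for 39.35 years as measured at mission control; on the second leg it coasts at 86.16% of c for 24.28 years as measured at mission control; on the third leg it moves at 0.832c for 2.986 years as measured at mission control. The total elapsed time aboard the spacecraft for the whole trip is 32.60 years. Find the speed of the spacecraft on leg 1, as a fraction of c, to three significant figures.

β = 0.881

Leg 1: speed unknown; τ_1 = 39.35/γ_1.
Leg 2: β = 0.8616; γ = 1/√(1 − 0.8616²) = 1/√0.2576 = 1.970; τ_2 = 24.28/1.970 = 12.32 years.
Leg 3: γ = 1/√(1 − 0.832²) = 1/√0.3078 = 1.803; τ_3 = 2.986/1.803 = 1.657 years.
Total proper time: τ_1 + 12.32 + 1.657 = 32.60, so τ_1 = 32.60 − 13.98 = 18.62 years.
γ_1 = 39.35/18.62 = 2.113; β = √(1 − 1/γ²) = √0.7761.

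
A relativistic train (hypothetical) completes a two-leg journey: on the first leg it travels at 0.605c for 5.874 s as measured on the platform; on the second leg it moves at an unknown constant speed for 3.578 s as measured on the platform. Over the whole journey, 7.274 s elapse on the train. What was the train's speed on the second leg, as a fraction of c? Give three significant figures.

Leg 1: γ = 1/√(1 − 0.605²) = 1/√0.6340 = 1.256; τ_1 = 5.874/1.256 = 4.677 s.
Leg 2: speed unknown; τ_2 = 3.578/γ_2.
Total proper time: 4.677 + τ_2 = 7.274, so τ_2 = 7.274 − 4.677 = 2.597 s.
γ_2 = 3.578/2.597 = 1.378; β = √(1 − 1/γ²) = √0.4732.

β = 0.688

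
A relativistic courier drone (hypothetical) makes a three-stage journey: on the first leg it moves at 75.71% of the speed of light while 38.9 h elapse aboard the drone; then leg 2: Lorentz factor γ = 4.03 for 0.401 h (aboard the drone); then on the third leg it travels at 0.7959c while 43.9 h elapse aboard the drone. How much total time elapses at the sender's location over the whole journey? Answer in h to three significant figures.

Δt = 134 h

Leg 1: β = 0.7571; γ = 1/√(1 − 0.7571²) = 1/√0.4268 = 1.531; Δt_1 = 1.531 × 38.9 = 59.54 h.
Leg 2: γ = 4.03; Δt_2 = 4.030 × 0.401 = 1.616 h.
Leg 3: γ = 1/√(1 − 0.7959²) = 1/√0.3665 = 1.652; Δt_3 = 1.652 × 43.9 = 72.51 h.
Total: 59.54 + 1.616 + 72.51 h.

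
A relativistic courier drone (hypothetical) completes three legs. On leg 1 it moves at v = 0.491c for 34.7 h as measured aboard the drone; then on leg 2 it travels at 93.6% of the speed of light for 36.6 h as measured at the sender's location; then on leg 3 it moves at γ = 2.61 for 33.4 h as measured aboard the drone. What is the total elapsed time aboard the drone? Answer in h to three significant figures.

Leg 1: 34.7 h is already measured aboard the drone.
Leg 2: β = 0.936; γ = 1/√(1 − 0.936²) = 1/√0.1239 = 2.841; τ_2 = 36.6/2.841 = 12.88 h.
Leg 3: 33.4 h is already measured aboard the drone.
Total: 34.70 + 12.88 + 33.40 h.

τ = 81.0 h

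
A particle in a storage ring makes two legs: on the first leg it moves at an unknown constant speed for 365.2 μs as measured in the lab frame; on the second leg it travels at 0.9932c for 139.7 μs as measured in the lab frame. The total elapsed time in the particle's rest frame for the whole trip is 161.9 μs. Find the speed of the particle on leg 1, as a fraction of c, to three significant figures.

Leg 1: speed unknown; τ_1 = 365.2/γ_1.
Leg 2: γ = 1/√(1 − 0.9932²) = 1/√0.01355 = 8.590; τ_2 = 139.7/8.590 = 16.26 μs.
Total proper time: τ_1 + 16.26 = 161.9, so τ_1 = 161.9 − 16.26 = 145.6 μs.
γ_1 = 365.2/145.6 = 2.508; β = √(1 − 1/γ²) = √0.8410.

β = 0.917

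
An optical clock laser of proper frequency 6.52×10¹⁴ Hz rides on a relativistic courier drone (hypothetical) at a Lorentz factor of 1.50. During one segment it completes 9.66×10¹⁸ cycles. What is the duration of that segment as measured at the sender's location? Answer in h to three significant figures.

γ = 1.50
Proper time for N cycles: τ = N/f = 9.66×10¹⁸/(6.52×10¹⁴) = 1.482×10⁴ s = 4.116 h.
Lab-frame duration Δt = γτ = 1.500 × 4.116 = 6.173 h.

Δt = 6.17 h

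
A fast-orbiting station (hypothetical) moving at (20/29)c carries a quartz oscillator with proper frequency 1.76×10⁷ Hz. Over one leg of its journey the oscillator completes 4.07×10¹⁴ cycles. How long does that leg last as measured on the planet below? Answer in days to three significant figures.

Δt = 370 days

γ = 1/√(1 − (20/29)²) = 29/21 ≈ 1.381
Proper time for N cycles: τ = N/f = 4.07×10¹⁴/(1.76×10⁷) = 2.312×10⁷ s = 267.7 days.
Lab-frame duration Δt = γτ = 1.381 × 267.7 = 369.6 days.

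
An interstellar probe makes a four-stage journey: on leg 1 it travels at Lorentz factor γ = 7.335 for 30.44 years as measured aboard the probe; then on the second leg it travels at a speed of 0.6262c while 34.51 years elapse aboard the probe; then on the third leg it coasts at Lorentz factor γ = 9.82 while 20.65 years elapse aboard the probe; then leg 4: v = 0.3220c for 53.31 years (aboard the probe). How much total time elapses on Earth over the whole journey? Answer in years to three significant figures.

Leg 1: γ = 7.335; Δt_1 = 7.335 × 30.44 = 223.3 years.
Leg 2: γ = 1/√(1 − 0.6262²) = 1/√0.6079 = 1.283; Δt_2 = 1.283 × 34.51 = 44.26 years.
Leg 3: γ = 9.82; Δt_3 = 9.820 × 20.65 = 202.8 years.
Leg 4: γ = 1/√(1 − 0.3220²) = 1/√0.8963 = 1.056; Δt_4 = 1.056 × 53.31 = 56.31 years.
Total: 223.3 + 44.26 + 202.8 + 56.31 years.

Δt = 527 years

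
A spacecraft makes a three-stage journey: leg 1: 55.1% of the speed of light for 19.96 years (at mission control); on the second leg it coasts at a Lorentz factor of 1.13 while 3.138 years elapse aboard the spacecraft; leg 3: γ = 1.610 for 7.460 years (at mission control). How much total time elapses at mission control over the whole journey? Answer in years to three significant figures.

Δt = 31.0 years

Leg 1: 19.96 years is already measured at mission control.
Leg 2: γ = 1.13; Δt_2 = 1.130 × 3.138 = 3.546 years.
Leg 3: 7.460 years is already measured at mission control.
Total: 19.96 + 3.546 + 7.460 years.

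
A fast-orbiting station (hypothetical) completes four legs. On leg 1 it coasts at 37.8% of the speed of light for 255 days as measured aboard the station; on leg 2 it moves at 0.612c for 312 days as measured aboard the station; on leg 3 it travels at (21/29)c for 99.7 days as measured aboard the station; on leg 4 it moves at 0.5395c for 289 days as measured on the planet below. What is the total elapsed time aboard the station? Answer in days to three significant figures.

τ = 910 days

Leg 1: 255 days is already measured aboard the station.
Leg 2: 312 days is already measured aboard the station.
Leg 3: 99.7 days is already measured aboard the station.
Leg 4: γ = 1/√(1 − 0.5395²) = 1/√0.7089 = 1.188; τ_4 = 289/1.188 = 243.3 days.
Total: 255.0 + 312.0 + 99.70 + 243.3 days.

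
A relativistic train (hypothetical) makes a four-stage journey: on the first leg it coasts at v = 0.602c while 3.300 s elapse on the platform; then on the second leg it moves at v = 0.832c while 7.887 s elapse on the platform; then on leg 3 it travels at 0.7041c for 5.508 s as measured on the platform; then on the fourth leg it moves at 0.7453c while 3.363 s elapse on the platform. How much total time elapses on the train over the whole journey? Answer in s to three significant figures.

Leg 1: γ = 1/√(1 − 0.602²) = 1/√0.6376 = 1.252; τ_1 = 3.300/1.252 = 2.635 s.
Leg 2: γ = 1/√(1 − 0.832²) = 1/√0.3078 = 1.803; τ_2 = 7.887/1.803 = 4.376 s.
Leg 3: γ = 1/√(1 − 0.7041²) = 1/√0.5042 = 1.408; τ_3 = 5.508/1.408 = 3.911 s.
Leg 4: γ = 1/√(1 − 0.7453²) = 1/√0.4445 = 1.500; τ_4 = 3.363/1.500 = 2.242 s.
Total: 2.635 + 4.376 + 3.911 + 2.242 s.

τ = 13.2 s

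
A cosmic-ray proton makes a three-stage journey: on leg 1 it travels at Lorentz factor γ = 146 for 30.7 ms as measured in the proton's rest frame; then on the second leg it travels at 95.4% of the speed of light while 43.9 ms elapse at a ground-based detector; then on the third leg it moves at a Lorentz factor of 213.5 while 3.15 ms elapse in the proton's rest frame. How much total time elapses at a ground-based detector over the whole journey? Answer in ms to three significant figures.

Δt = 5200 ms

Leg 1: γ = 146; Δt_1 = 146.0 × 30.7 = 4482 ms.
Leg 2: 43.9 ms is already measured at a ground-based detector.
Leg 3: γ = 213.5; Δt_3 = 213.5 × 3.15 = 672.5 ms.
Total: 4482 + 43.90 + 672.5 ms.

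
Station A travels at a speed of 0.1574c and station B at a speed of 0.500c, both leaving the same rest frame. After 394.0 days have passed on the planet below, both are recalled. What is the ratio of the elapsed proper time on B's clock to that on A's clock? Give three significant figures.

A: γ = 1/√(1 − 0.1574²) = 1/√0.9752 = 1.013. B: γ = 1/√(1 − 0.500²) = 1/√0.7500 = 1.155.
τ_A/τ_B = γ_B/γ_A = 1.155/1.013 = 1.140, so τ_B/τ_A = 0.8770.

τ_B/τ_A = 0.877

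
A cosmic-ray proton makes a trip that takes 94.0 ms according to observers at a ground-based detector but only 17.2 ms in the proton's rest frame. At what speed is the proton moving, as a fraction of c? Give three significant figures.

The proper time is measured in the proton's rest frame (both events occur at the proton's location); Δt is measured at a ground-based detector. γ = Δt/τ = 94.0/17.2 = 5.465.
β = √(1 − 1/γ²) = √(1 − 0.03348) = √0.9665

v = 0.983c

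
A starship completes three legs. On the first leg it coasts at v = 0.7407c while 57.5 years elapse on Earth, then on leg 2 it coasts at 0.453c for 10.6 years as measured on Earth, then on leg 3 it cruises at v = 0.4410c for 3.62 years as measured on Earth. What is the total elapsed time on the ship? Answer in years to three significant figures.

τ = 51.3 years

Leg 1: γ = 1/√(1 − 0.7407²) = 1/√0.4514 = 1.488; τ_1 = 57.5/1.488 = 38.63 years.
Leg 2: γ = 1/√(1 − 0.453²) = 1/√0.7948 = 1.122; τ_2 = 10.6/1.122 = 9.450 years.
Leg 3: γ = 1/√(1 − 0.4410²) = 1/√0.8055 = 1.114; τ_3 = 3.62/1.114 = 3.249 years.
Total: 38.63 + 9.450 + 3.249 years.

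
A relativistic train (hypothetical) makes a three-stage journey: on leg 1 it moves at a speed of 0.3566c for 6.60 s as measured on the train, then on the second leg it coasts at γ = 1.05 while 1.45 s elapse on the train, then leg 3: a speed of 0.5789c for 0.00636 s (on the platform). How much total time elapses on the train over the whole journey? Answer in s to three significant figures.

Leg 1: 6.60 s is already measured on the train.
Leg 2: 1.45 s is already measured on the train.
Leg 3: γ = 1/√(1 − 0.5789²) = 1/√0.6649 = 1.226; τ_3 = 0.00636/1.226 = 0.005186 s.
Total: 6.600 + 1.450 + 0.005186 s.

τ = 8.06 s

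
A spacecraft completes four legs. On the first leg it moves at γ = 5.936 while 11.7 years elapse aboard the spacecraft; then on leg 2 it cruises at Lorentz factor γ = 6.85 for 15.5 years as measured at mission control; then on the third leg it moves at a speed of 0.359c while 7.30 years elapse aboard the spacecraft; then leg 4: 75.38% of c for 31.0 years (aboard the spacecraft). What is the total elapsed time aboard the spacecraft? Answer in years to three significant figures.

τ = 52.3 years

Leg 1: 11.7 years is already measured aboard the spacecraft.
Leg 2: γ = 6.85; τ_2 = 15.5/6.850 = 2.263 years.
Leg 3: 7.30 years is already measured aboard the spacecraft.
Leg 4: 31.0 years is already measured aboard the spacecraft.
Total: 11.70 + 2.263 + 7.300 + 31.00 years.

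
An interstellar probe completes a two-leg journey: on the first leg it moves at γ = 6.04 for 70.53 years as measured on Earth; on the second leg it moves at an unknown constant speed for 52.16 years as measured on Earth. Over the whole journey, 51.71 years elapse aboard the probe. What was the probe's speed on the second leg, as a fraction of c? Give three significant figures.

β = 0.641

Leg 1: γ = 6.04; τ_1 = 70.53/6.040 = 11.68 years.
Leg 2: speed unknown; τ_2 = 52.16/γ_2.
Total proper time: 11.68 + τ_2 = 51.71, so τ_2 = 51.71 − 11.68 = 40.03 years.
γ_2 = 52.16/40.03 = 1.303; β = √(1 − 1/γ²) = √0.4109.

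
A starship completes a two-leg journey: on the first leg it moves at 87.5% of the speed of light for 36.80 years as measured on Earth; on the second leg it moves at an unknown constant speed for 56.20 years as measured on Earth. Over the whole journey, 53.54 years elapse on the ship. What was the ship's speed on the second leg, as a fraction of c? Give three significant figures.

Leg 1: β = 0.875; γ = 1/√(1 − 0.875²) = 1/√0.2344 = 2.066; τ_1 = 36.80/2.066 = 17.82 years.
Leg 2: speed unknown; τ_2 = 56.20/γ_2.
Total proper time: 17.82 + τ_2 = 53.54, so τ_2 = 53.54 − 17.82 = 35.72 years.
γ_2 = 56.20/35.72 = 1.573; β = √(1 − 1/γ²) = √0.5959.

β = 0.772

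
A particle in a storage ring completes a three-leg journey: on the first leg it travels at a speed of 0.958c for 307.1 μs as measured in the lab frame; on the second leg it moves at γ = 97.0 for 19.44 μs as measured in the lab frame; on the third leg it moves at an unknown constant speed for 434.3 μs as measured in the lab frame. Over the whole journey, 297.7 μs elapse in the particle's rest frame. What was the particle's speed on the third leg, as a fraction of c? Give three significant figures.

Leg 1: γ = 1/√(1 − 0.958²) = 1/√0.08224 = 3.487; τ_1 = 307.1/3.487 = 88.07 μs.
Leg 2: γ = 97.0; τ_2 = 19.44/97.00 = 0.2004 μs.
Leg 3: speed unknown; τ_3 = 434.3/γ_3.
Total proper time: 88.07 + 0.2004 + τ_3 = 297.7, so τ_3 = 297.7 − 88.27 = 209.4 μs.
γ_3 = 434.3/209.4 = 2.074; β = √(1 − 1/γ²) = √0.7675.

β = 0.876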